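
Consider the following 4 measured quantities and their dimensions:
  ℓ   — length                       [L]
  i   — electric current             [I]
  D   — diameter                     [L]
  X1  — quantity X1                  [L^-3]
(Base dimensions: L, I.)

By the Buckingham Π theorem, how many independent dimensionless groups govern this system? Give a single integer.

2

Dimensional matrix (L×I by ℓ×i×D×X1):
  L: [ 1  0  1 -3]
  I: [ 0  1  0  0]
Echelon form has 2 nonzero rows (pivots: ℓ,i)
n=4, r=2 ⇒ 2 dimensionless groups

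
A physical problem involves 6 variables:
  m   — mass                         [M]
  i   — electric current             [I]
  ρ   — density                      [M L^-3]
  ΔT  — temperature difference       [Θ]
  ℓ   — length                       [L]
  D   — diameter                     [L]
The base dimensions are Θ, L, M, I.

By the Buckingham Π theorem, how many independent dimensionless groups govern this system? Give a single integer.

Dimensional matrix (Θ×L×M×I by m×i×ρ×ΔT×ℓ×D):
  Θ: [ 0  0  0  1  0  0]
  L: [ 0  0 -3  0  1  1]
  M: [ 1  0  1  0  0  0]
  I: [ 0  1  0  0  0  0]
Row reduction gives pivot columns m,i,ρ,ΔT; rank = 4
Π count = n − r = 6 − 4 = 2

2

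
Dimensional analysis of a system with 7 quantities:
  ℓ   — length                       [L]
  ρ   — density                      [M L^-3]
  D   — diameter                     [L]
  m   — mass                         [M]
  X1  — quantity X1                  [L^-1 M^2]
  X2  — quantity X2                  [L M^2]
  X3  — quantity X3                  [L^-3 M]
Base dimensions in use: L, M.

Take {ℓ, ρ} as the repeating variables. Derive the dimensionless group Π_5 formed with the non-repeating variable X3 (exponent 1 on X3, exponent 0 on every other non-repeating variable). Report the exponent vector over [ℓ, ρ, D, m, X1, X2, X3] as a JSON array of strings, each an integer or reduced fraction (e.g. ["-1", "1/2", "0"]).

Dimensional matrix (L×M by ℓ×ρ×D×m×X1×X2×X3):
  L: [ 1 -3  1  0 -1  1 -3]
  M: [ 0  1  0  1  2  2  1]
Echelon form has 2 nonzero rows (pivots: ℓ,ρ)
Repeat: ℓ,ρ; free: D,m,X1,X2,X3
RREF:
  r0: [   1    0    1    3    5    7    0]
  r1: [   0    1    0    1    2    2    1]
Fix exponent of X3 at 1, D at 0, m at 0, X1 at 0, X2 at 0; solve each RREF row for its pivot's exponent:
  r0: exp(ℓ) + (0)·1 = 0 ⇒ exp(ℓ) = 0
  r1: exp(ρ) + (1)·1 = 0 ⇒ exp(ρ) = -1
Π_5 = ρ^-1 · X3

["0", "-1", "0", "0", "0", "0", "1"]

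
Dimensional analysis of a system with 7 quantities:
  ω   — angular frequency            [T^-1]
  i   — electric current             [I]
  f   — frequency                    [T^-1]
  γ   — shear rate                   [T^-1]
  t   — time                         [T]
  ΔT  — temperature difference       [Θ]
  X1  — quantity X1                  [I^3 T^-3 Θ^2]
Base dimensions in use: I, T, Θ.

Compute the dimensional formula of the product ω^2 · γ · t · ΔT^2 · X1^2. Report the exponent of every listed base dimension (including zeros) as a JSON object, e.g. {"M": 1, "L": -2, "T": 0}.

Exponent matrix [I,T,Θ] × [ω,i,f,γ,t,ΔT,X1]:
  I: [ 0  1  0  0  0  0  3]
  T: [-1  0 -1 -1  1  0 -3]
  Θ: [ 0  0  0  0  0  1  2]
  [I]: (2)·0+(1)·0+(1)·0+(2)·0+(2)·3 = 6
  [T]: (2)·-1+(1)·-1+(1)·1+(2)·0+(2)·-3 = -8
  [Θ]: (2)·0+(1)·0+(1)·0+(2)·1+(2)·2 = 6
⇒ I^6 T^-8 Θ^6

{"I": 6, "T": -8, "Θ": 6}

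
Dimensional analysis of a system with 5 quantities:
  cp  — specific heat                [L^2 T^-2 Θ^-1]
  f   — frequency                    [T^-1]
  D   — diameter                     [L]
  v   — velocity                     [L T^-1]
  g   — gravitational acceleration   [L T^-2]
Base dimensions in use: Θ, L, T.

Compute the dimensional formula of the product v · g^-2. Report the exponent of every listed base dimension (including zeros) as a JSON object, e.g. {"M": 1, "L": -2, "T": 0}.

Write exponents as rows Θ,L,T / cols cp,f,D,v,g:
  Θ: [-1  0  0  0  0]
  L: [ 2  0  1  1  1]
  T: [-2 -1  0 -1 -2]
  [Θ]: (1)·0+(-2)·0 = 0
  [L]: (1)·1+(-2)·1 = -1
  [T]: (1)·-1+(-2)·-2 = 3
⇒ L^-1 T^3

{"Θ": 0, "L": -1, "T": 3}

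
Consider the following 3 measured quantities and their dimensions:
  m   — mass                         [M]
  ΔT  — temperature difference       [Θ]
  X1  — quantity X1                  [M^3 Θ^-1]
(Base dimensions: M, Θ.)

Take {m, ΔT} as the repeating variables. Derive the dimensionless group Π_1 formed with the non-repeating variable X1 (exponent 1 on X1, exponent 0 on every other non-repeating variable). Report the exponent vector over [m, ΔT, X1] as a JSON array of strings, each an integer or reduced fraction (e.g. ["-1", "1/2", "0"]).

Dimensional matrix (M×Θ by m×ΔT×X1):
  M: [ 1  0  3]
  Θ: [ 0  1 -1]
Row reduction gives pivot columns m,ΔT; rank = 2
Pivot set = {m,ΔT}, free = {X1}
RREF:
  r0: [   1    0    3]
  r1: [   0    1   -1]
Fix exponent of X1 at 1; solve each RREF row for its pivot's exponent:
  r0: exp(m) + (3)·1 = 0 ⇒ exp(m) = -3
  r1: exp(ΔT) + (-1)·1 = 0 ⇒ exp(ΔT) = 1
Π_1 = m^-3 · ΔT · X1

["-3", "1", "1"]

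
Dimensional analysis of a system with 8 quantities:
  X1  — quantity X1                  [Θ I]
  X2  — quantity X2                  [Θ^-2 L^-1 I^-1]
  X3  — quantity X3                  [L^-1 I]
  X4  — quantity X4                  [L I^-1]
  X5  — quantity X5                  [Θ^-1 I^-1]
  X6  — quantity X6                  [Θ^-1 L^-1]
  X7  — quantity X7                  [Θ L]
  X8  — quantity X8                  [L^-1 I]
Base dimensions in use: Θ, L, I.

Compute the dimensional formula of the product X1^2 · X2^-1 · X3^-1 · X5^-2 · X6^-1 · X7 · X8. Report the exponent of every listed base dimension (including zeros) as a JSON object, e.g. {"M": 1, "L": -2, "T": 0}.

Exponent matrix [Θ,L,I] × [X1,X2,X3,X4,X5,X6,X7,X8]:
  Θ: [ 1 -2  0  0 -1 -1  1  0]
  L: [ 0 -1 -1  1  0 -1  1 -1]
  I: [ 1 -1  1 -1 -1  0  0  1]
  [Θ]: (2)·1+(-1)·-2+(-1)·0+(-2)·-1+(-1)·-1+(1)·1+(1)·0 = 8
  [L]: (2)·0+(-1)·-1+(-1)·-1+(-2)·0+(-1)·-1+(1)·1+(1)·-1 = 3
  [I]: (2)·1+(-1)·-1+(-1)·1+(-2)·-1+(-1)·0+(1)·0+(1)·1 = 5
⇒ Θ^8 L^3 I^5

{"Θ": 8, "L": 3, "I": 5}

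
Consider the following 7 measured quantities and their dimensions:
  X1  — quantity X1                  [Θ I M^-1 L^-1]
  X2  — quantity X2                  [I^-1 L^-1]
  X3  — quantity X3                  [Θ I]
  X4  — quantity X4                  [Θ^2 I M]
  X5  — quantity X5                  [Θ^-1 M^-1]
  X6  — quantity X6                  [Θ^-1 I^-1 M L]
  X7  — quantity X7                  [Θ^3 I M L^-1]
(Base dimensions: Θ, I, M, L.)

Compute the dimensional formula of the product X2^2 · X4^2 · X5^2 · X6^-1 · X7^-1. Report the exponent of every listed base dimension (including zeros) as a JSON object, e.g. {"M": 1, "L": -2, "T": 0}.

Exponent matrix [Θ,I,M,L] × [X1,X2,X3,X4,X5,X6,X7]:
  Θ: [ 1  0  1  2 -1 -1  3]
  I: [ 1 -1  1  1  0 -1  1]
  M: [-1  0  0  1 -1  1  1]
  L: [-1 -1  0  0  0  1 -1]
  [Θ]: (2)·0+(2)·2+(2)·-1+(-1)·-1+(-1)·3 = 0
  [I]: (2)·-1+(2)·1+(2)·0+(-1)·-1+(-1)·1 = 0
  [M]: (2)·0+(2)·1+(2)·-1+(-1)·1+(-1)·1 = -2
  [L]: (2)·-1+(2)·0+(2)·0+(-1)·1+(-1)·-1 = -2
⇒ M^-2 L^-2

{"Θ": 0, "I": 0, "M": -2, "L": -2}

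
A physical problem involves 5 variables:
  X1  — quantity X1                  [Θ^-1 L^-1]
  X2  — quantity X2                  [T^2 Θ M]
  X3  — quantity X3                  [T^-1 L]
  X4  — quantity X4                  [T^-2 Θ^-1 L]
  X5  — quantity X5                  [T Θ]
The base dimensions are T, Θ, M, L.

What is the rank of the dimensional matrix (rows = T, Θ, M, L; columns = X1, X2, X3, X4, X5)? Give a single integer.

Exponent matrix [T,Θ,M,L] × [X1,X2,X3,X4,X5]:
  T: [ 0  2 -1 -2  1]
  Θ: [-1  1  0 -1  1]
  M: [ 0  1  0  0  0]
  L: [-1  0  1  1  0]
Row reduction gives pivot columns X1,X2,X3; rank = 3

3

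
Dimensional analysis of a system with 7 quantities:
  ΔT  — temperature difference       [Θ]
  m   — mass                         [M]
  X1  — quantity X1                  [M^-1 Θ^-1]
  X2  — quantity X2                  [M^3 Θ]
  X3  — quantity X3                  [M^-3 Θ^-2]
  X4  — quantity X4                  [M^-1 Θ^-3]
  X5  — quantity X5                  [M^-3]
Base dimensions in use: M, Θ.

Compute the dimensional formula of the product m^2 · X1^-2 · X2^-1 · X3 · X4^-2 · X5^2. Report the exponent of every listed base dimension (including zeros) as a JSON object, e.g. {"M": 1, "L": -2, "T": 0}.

Write exponents as rows M,Θ / cols ΔT,m,X1,X2,X3,X4,X5:
  M: [ 0  1 -1  3 -3 -1 -3]
  Θ: [ 1  0 -1  1 -2 -3  0]
  [M]: (2)·1+(-2)·-1+(-1)·3+(1)·-3+(-2)·-1+(2)·-3 = -6
  [Θ]: (2)·0+(-2)·-1+(-1)·1+(1)·-2+(-2)·-3+(2)·0 = 5
⇒ M^-6 Θ^5

{"M": -6, "Θ": 5}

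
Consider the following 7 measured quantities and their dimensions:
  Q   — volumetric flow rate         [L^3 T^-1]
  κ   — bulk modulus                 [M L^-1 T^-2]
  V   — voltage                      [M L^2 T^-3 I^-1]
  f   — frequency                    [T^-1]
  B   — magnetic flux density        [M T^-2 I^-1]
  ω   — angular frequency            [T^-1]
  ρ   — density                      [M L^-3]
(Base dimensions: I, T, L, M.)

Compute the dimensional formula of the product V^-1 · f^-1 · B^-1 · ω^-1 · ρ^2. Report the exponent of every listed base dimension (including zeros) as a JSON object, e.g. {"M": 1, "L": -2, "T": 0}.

Dimensional matrix (I×T×L×M by Q×κ×V×f×B×ω×ρ):
  I: [ 0  0 -1  0 -1  0  0]
  T: [-1 -2 -3 -1 -2 -1  0]
  L: [ 3 -1  2  0  0  0 -3]
  M: [ 0  1  1  0  1  0  1]
  [I]: (-1)·-1+(-1)·0+(-1)·-1+(-1)·0+(2)·0 = 2
  [T]: (-1)·-3+(-1)·-1+(-1)·-2+(-1)·-1+(2)·0 = 7
  [L]: (-1)·2+(-1)·0+(-1)·0+(-1)·0+(2)·-3 = -8
  [M]: (-1)·1+(-1)·0+(-1)·1+(-1)·0+(2)·1 = 0
⇒ I^2 T^7 L^-8

{"I": 2, "T": 7, "L": -8, "M": 0}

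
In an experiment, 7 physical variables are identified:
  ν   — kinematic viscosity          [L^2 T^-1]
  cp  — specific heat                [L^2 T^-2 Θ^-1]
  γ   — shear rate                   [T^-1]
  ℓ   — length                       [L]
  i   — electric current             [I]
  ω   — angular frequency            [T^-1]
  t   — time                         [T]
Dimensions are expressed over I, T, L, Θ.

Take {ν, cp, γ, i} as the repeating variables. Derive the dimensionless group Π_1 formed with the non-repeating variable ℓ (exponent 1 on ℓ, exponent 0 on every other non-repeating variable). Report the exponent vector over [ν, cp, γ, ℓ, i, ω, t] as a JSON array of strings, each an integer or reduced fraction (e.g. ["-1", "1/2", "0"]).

Write exponents as rows I,T,L,Θ / cols ν,cp,γ,ℓ,i,ω,t:
  I: [ 0  0  0  0  1  0  0]
  T: [-1 -2 -1  0  0 -1  1]
  L: [ 2  2  0  1  0  0  0]
  Θ: [ 0 -1  0  0  0  0  0]
Echelon form has 4 nonzero rows (pivots: ν,cp,γ,i)
Repeat: ν,cp,γ,i; free: ℓ,ω,t
RREF:
  r0: [   1    0    0  1/2    0    0    0]
  r1: [   0    1    0    0    0    0    0]
  r2: [   0    0    1 -1/2    0    1   -1]
  r3: [   0    0    0    0    1    0    0]
Fix exponent of ℓ at 1, ω at 0, t at 0; solve each RREF row for its pivot's exponent:
  r0: exp(ν) + (1/2)·1 = 0 ⇒ exp(ν) = -1/2
  r1: exp(cp) + (0)·1 = 0 ⇒ exp(cp) = 0
  r2: exp(γ) + (-1/2)·1 = 0 ⇒ exp(γ) = 1/2
  r3: exp(i) + (0)·1 = 0 ⇒ exp(i) = 0
Π_1 = ν^(-1/2) · γ^(1/2) · ℓ

["-1/2", "0", "1/2", "1", "0", "0", "0"]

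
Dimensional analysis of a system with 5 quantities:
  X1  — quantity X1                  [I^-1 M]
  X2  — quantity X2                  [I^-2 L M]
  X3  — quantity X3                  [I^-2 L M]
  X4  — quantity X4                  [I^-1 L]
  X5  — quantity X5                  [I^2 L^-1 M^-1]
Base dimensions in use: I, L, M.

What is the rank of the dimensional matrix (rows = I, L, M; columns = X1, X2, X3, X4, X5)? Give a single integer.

2

Exponent matrix [I,L,M] × [X1,X2,X3,X4,X5]:
  I: [-1 -2 -2 -1  2]
  L: [ 0  1  1  1 -1]
  M: [ 1  1  1  0 -1]
Echelon form has 2 nonzero rows (pivots: X1,X2)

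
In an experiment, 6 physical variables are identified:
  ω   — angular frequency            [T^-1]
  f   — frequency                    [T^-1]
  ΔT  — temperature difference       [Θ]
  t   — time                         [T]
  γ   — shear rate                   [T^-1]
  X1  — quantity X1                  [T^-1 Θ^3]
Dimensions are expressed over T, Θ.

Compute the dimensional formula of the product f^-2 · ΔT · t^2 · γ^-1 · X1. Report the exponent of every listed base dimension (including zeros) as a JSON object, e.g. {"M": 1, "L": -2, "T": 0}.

Exponent matrix [T,Θ] × [ω,f,ΔT,t,γ,X1]:
  T: [-1 -1  0  1 -1 -1]
  Θ: [ 0  0  1  0  0  3]
  [T]: (-2)·-1+(1)·0+(2)·1+(-1)·-1+(1)·-1 = 4
  [Θ]: (-2)·0+(1)·1+(2)·0+(-1)·0+(1)·3 = 4
⇒ T^4 Θ^4

{"T": 4, "Θ": 4}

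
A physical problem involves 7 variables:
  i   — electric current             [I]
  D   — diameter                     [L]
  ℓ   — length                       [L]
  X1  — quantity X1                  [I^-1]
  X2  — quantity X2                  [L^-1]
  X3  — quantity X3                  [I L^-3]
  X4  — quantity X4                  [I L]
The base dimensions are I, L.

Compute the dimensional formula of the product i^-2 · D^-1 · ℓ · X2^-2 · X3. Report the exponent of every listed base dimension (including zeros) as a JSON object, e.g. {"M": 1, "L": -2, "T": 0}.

Dimensional matrix (I×L by i×D×ℓ×X1×X2×X3×X4):
  I: [ 1  0  0 -1  0  1  1]
  L: [ 0  1  1  0 -1 -3  1]
  [I]: (-2)·1+(-1)·0+(1)·0+(-2)·0+(1)·1 = -1
  [L]: (-2)·0+(-1)·1+(1)·1+(-2)·-1+(1)·-3 = -1
⇒ I^-1 L^-1

{"I": -1, "L": -1}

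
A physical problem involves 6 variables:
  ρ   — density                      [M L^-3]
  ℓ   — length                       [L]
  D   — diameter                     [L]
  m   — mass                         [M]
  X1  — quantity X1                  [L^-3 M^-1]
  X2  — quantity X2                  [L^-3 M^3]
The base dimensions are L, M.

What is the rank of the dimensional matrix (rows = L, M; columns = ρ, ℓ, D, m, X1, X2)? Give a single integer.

2

Dimensional matrix (L×M by ρ×ℓ×D×m×X1×X2):
  L: [-3  1  1  0 -3 -3]
  M: [ 1  0  0  1 -1  3]
RREF → pivots at {ρ,ℓ} ⇒ r = 2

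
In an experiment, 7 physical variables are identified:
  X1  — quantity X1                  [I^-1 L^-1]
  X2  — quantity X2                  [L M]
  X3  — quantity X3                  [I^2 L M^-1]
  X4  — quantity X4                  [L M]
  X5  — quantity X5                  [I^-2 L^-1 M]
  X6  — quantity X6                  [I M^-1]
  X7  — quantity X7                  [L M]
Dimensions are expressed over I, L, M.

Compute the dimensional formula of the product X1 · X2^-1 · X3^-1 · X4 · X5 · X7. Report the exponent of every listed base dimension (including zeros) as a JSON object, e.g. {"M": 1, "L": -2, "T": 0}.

Write exponents as rows I,L,M / cols X1,X2,X3,X4,X5,X6,X7:
  I: [-1  0  2  0 -2  1  0]
  L: [-1  1  1  1 -1  0  1]
  M: [ 0  1 -1  1  1 -1  1]
  [I]: (1)·-1+(-1)·0+(-1)·2+(1)·0+(1)·-2+(1)·0 = -5
  [L]: (1)·-1+(-1)·1+(-1)·1+(1)·1+(1)·-1+(1)·1 = -2
  [M]: (1)·0+(-1)·1+(-1)·-1+(1)·1+(1)·1+(1)·1 = 3
⇒ I^-5 L^-2 M^3

{"I": -5, "L": -2, "M": 3}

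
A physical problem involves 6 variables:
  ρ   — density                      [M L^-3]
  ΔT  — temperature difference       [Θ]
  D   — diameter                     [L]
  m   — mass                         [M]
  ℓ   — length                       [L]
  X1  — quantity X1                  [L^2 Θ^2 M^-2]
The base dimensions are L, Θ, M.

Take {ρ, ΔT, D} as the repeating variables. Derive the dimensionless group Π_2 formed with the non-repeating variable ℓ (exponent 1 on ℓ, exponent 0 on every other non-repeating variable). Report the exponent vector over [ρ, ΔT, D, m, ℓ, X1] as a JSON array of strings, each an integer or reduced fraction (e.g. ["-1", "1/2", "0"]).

["0", "0", "-1", "0", "1", "0"]

Exponent matrix [L,Θ,M] × [ρ,ΔT,D,m,ℓ,X1]:
  L: [-3  0  1  0  1  2]
  Θ: [ 0  1  0  0  0  2]
  M: [ 1  0  0  1  0 -2]
Echelon form has 3 nonzero rows (pivots: ρ,ΔT,D)
Pivot set = {ρ,ΔT,D}, free = {m,ℓ,X1}
RREF:
  r0: [   1    0    0    1    0   -2]
  r1: [   0    1    0    0    0    2]
  r2: [   0    0    1    3    1   -4]
Fix exponent of ℓ at 1, m at 0, X1 at 0; solve each RREF row for its pivot's exponent:
  r0: exp(ρ) + (0)·1 = 0 ⇒ exp(ρ) = 0
  r1: exp(ΔT) + (0)·1 = 0 ⇒ exp(ΔT) = 0
  r2: exp(D) + (1)·1 = 0 ⇒ exp(D) = -1
Π_2 = D^-1 · ℓ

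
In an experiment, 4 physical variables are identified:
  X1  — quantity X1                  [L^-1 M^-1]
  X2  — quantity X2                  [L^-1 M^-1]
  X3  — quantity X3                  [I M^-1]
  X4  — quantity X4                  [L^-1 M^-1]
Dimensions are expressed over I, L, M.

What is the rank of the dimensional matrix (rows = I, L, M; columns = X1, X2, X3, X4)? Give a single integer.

Dimensional matrix (I×L×M by X1×X2×X3×X4):
  I: [ 0  0  1  0]
  L: [-1 -1  0 -1]
  M: [-1 -1 -1 -1]
RREF → pivots at {X1,X3} ⇒ r = 2

2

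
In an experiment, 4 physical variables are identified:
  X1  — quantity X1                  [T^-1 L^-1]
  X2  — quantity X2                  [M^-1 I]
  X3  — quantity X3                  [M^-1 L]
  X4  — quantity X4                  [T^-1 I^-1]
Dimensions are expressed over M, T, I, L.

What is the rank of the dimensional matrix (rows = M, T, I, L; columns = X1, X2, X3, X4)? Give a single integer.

Dimensional matrix (M×T×I×L by X1×X2×X3×X4):
  M: [ 0 -1 -1  0]
  T: [-1  0  0 -1]
  I: [ 0  1  0 -1]
  L: [-1  0  1  0]
Echelon form has 3 nonzero rows (pivots: X1,X2,X3)

3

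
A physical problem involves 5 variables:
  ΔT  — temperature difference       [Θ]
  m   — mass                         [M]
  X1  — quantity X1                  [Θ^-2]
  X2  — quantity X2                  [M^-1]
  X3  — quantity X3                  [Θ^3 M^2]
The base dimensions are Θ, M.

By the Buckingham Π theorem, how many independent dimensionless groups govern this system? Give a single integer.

Write exponents as rows Θ,M / cols ΔT,m,X1,X2,X3:
  Θ: [ 1  0 -2  0  3]
  M: [ 0  1  0 -1  2]
RREF → pivots at {ΔT,m} ⇒ r = 2
Π count = n − r = 5 − 2 = 3

3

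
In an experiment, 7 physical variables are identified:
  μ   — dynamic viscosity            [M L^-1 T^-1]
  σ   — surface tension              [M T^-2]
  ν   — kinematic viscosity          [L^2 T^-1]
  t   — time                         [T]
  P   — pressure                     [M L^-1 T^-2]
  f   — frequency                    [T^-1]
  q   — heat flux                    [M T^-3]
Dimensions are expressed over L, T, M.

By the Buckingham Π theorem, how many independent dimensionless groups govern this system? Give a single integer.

Exponent matrix [L,T,M] × [μ,σ,ν,t,P,f,q]:
  L: [-1  0  2  0 -1  0  0]
  T: [-1 -2 -1  1 -2 -1 -3]
  M: [ 1  1  0  0  1  0  1]
RREF → pivots at {μ,σ,ν} ⇒ r = 3
n=7, r=3 ⇒ 4 dimensionless groups

4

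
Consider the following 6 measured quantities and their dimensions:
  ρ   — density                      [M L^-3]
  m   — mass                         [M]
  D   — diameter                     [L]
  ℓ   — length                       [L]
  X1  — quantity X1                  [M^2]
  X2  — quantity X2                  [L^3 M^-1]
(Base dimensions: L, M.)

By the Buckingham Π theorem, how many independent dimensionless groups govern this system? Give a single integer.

4

Write exponents as rows L,M / cols ρ,m,D,ℓ,X1,X2:
  L: [-3  0  1  1  0  3]
  M: [ 1  1  0  0  2 -1]
RREF → pivots at {ρ,m} ⇒ r = 2
n=6, r=2 ⇒ 4 dimensionless groups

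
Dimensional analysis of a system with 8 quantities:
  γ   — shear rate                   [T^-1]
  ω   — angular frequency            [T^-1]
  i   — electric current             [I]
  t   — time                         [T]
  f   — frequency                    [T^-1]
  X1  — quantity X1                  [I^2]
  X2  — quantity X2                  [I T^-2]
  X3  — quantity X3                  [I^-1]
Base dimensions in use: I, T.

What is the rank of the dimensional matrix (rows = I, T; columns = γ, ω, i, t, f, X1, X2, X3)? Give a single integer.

2

Exponent matrix [I,T] × [γ,ω,i,t,f,X1,X2,X3]:
  I: [ 0  0  1  0  0  2  1 -1]
  T: [-1 -1  0  1 -1  0 -2  0]
RREF → pivots at {γ,i} ⇒ r = 2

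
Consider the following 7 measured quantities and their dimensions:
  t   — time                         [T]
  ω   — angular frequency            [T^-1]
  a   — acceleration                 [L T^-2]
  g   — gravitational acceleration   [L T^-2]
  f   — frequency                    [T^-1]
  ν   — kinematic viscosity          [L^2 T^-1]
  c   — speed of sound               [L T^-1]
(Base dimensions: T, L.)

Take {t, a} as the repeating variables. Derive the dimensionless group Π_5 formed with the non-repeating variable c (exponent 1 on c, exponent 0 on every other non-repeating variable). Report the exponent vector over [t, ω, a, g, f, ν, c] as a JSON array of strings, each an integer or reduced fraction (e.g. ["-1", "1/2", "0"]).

["-1", "0", "-1", "0", "0", "0", "1"]

Write exponents as rows T,L / cols t,ω,a,g,f,ν,c:
  T: [ 1 -1 -2 -2 -1 -1 -1]
  L: [ 0  0  1  1  0  2  1]
RREF → pivots at {t,a} ⇒ r = 2
Pivot set = {t,a}, free = {ω,g,f,ν,c}
RREF:
  r0: [   1   -1    0    0   -1    3    1]
  r1: [   0    0    1    1    0    2    1]
Fix exponent of c at 1, ω at 0, g at 0, f at 0, ν at 0; solve each RREF row for its pivot's exponent:
  r0: exp(t) + (1)·1 = 0 ⇒ exp(t) = -1
  r1: exp(a) + (1)·1 = 0 ⇒ exp(a) = -1
Π_5 = t^-1 · a^-1 · c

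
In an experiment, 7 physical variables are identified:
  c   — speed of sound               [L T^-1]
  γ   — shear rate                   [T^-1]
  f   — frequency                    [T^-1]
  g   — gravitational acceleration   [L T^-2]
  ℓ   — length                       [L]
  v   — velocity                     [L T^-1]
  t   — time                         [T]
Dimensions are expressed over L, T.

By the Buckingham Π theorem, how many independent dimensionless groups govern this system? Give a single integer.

Write exponents as rows L,T / cols c,γ,f,g,ℓ,v,t:
  L: [ 1  0  0  1  1  1  0]
  T: [-1 -1 -1 -2  0 -1  1]
Echelon form has 2 nonzero rows (pivots: c,γ)
7 vars − rank 2 = 5 Π groups

5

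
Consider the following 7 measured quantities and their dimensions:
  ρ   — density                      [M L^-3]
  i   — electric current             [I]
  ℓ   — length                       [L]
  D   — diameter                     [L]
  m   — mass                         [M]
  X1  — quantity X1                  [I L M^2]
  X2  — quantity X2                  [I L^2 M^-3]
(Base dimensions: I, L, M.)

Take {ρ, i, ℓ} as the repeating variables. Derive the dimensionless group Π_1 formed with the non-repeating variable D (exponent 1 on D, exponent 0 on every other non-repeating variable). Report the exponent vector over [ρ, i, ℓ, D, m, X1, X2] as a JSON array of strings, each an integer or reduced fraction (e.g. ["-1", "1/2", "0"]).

Write exponents as rows I,L,M / cols ρ,i,ℓ,D,m,X1,X2:
  I: [ 0  1  0  0  0  1  1]
  L: [-3  0  1  1  0  1  2]
  M: [ 1  0  0  0  1  2 -3]
RREF → pivots at {ρ,i,ℓ} ⇒ r = 3
Pivot set = {ρ,i,ℓ}, free = {D,m,X1,X2}
RREF:
  r0: [   1    0    0    0    1    2   -3]
  r1: [   0    1    0    0    0    1    1]
  r2: [   0    0    1    1    3    7   -7]
Fix exponent of D at 1, m at 0, X1 at 0, X2 at 0; solve each RREF row for its pivot's exponent:
  r0: exp(ρ) + (0)·1 = 0 ⇒ exp(ρ) = 0
  r1: exp(i) + (0)·1 = 0 ⇒ exp(i) = 0
  r2: exp(ℓ) + (1)·1 = 0 ⇒ exp(ℓ) = -1
Π_1 = ℓ^-1 · D

["0", "0", "-1", "1", "0", "0", "0"]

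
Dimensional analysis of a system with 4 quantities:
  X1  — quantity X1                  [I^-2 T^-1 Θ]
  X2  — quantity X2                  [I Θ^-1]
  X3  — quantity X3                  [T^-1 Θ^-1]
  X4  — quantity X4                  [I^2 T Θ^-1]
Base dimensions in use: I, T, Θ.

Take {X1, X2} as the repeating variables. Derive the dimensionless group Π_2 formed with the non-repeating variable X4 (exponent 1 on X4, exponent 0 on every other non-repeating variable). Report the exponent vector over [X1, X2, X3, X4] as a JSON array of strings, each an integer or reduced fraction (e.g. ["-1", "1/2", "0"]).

Write exponents as rows I,T,Θ / cols X1,X2,X3,X4:
  I: [-2  1  0  2]
  T: [-1  0 -1  1]
  Θ: [ 1 -1 -1 -1]
Row reduction gives pivot columns X1,X2; rank = 2
Repeat: X1,X2; free: X3,X4
RREF:
  r0: [   1    0    1   -1]
  r1: [   0    1    2    0]
  r2: [   0    0    0    0]
Fix exponent of X4 at 1, X3 at 0; solve each RREF row for its pivot's exponent:
  r0: exp(X1) + (-1)·1 = 0 ⇒ exp(X1) = 1
  r1: exp(X2) + (0)·1 = 0 ⇒ exp(X2) = 0
Π_2 = X1 · X4

["1", "0", "0", "1"]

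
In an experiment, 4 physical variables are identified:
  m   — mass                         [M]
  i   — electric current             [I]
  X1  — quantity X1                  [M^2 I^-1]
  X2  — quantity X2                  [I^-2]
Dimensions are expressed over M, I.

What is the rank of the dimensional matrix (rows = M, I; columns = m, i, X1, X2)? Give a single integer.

2

Dimensional matrix (M×I by m×i×X1×X2):
  M: [ 1  0  2  0]
  I: [ 0  1 -1 -2]
Echelon form has 2 nonzero rows (pivots: m,i)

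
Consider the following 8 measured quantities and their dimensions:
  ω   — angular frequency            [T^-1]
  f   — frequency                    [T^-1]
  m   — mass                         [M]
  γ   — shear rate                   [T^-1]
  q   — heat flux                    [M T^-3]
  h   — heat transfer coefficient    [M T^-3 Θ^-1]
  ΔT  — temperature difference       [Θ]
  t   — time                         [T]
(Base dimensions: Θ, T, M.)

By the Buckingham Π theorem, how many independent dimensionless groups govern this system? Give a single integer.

Exponent matrix [Θ,T,M] × [ω,f,m,γ,q,h,ΔT,t]:
  Θ: [ 0  0  0  0  0 -1  1  0]
  T: [-1 -1  0 -1 -3 -3  0  1]
  M: [ 0  0  1  0  1  1  0  0]
Echelon form has 3 nonzero rows (pivots: ω,m,h)
Π count = n − r = 8 − 3 = 5

5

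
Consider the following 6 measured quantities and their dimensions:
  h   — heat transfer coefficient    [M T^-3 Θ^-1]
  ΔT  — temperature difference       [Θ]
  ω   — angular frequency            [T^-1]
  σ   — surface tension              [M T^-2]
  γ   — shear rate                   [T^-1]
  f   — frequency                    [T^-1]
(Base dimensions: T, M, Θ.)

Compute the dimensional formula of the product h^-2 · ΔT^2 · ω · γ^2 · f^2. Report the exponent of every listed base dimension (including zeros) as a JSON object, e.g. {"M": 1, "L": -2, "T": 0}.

Write exponents as rows T,M,Θ / cols h,ΔT,ω,σ,γ,f:
  T: [-3  0 -1 -2 -1 -1]
  M: [ 1  0  0  1  0  0]
  Θ: [-1  1  0  0  0  0]
  [T]: (-2)·-3+(2)·0+(1)·-1+(2)·-1+(2)·-1 = 1
  [M]: (-2)·1+(2)·0+(1)·0+(2)·0+(2)·0 = -2
  [Θ]: (-2)·-1+(2)·1+(1)·0+(2)·0+(2)·0 = 4
⇒ T M^-2 Θ^4

{"T": 1, "M": -2, "Θ": 4}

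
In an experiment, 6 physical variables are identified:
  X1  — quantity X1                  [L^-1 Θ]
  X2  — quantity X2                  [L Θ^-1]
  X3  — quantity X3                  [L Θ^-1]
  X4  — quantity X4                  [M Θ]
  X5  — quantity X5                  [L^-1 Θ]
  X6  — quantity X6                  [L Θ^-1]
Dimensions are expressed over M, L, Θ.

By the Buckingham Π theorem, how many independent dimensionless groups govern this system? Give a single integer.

Write exponents as rows M,L,Θ / cols X1,X2,X3,X4,X5,X6:
  M: [ 0  0  0  1  0  0]
  L: [-1  1  1  0 -1  1]
  Θ: [ 1 -1 -1  1  1 -1]
Row reduction gives pivot columns X1,X4; rank = 2
6 vars − rank 2 = 4 Π groups

4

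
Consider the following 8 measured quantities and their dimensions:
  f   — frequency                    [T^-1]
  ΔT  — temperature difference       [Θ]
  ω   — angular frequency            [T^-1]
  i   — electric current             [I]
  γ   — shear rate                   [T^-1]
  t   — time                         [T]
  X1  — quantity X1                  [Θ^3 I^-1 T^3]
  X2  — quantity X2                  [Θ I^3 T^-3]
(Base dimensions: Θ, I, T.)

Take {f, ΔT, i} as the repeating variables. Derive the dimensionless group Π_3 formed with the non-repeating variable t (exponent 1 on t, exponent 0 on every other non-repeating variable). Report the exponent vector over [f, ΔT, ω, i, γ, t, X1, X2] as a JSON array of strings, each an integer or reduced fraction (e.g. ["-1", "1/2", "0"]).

["1", "0", "0", "0", "0", "1", "0", "0"]

Exponent matrix [Θ,I,T] × [f,ΔT,ω,i,γ,t,X1,X2]:
  Θ: [ 0  1  0  0  0  0  3  1]
  I: [ 0  0  0  1  0  0 -1  3]
  T: [-1  0 -1  0 -1  1  3 -3]
RREF → pivots at {f,ΔT,i} ⇒ r = 3
Pivot set = {f,ΔT,i}, free = {ω,γ,t,X1,X2}
RREF:
  r0: [   1    0    1    0    1   -1   -3    3]
  r1: [   0    1    0    0    0    0    3    1]
  r2: [   0    0    0    1    0    0   -1    3]
Fix exponent of t at 1, ω at 0, γ at 0, X1 at 0, X2 at 0; solve each RREF row for its pivot's exponent:
  r0: exp(f) + (-1)·1 = 0 ⇒ exp(f) = 1
  r1: exp(ΔT) + (0)·1 = 0 ⇒ exp(ΔT) = 0
  r2: exp(i) + (0)·1 = 0 ⇒ exp(i) = 0
Π_3 = f · t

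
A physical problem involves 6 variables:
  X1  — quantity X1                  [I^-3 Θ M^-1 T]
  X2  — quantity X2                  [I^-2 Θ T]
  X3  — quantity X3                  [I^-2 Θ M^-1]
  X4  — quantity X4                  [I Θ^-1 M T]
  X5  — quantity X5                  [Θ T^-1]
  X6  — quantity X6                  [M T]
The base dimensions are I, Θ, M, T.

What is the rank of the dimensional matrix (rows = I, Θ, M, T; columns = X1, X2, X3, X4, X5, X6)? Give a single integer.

3

Exponent matrix [I,Θ,M,T] × [X1,X2,X3,X4,X5,X6]:
  I: [-3 -2 -2  1  0  0]
  Θ: [ 1  1  1 -1  1  0]
  M: [-1  0 -1  1  0  1]
  T: [ 1  1  0  1 -1  1]
Echelon form has 3 nonzero rows (pivots: X1,X2,X3)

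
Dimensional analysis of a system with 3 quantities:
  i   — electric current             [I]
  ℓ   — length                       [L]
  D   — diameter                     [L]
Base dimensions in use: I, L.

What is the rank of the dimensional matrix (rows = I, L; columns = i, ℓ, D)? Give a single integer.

2

Write exponents as rows I,L / cols i,ℓ,D:
  I: [ 1  0  0]
  L: [ 0  1  1]
RREF → pivots at {i,ℓ} ⇒ r = 2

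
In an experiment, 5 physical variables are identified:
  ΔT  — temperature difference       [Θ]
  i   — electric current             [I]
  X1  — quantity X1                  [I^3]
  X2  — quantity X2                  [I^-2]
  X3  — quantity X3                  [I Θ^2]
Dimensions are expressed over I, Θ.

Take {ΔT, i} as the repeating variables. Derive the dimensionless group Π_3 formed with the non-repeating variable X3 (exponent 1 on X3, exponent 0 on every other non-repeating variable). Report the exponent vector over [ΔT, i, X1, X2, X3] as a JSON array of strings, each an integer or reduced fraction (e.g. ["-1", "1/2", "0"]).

["-2", "-1", "0", "0", "1"]

Exponent matrix [I,Θ] × [ΔT,i,X1,X2,X3]:
  I: [ 0  1  3 -2  1]
  Θ: [ 1  0  0  0  2]
RREF → pivots at {ΔT,i} ⇒ r = 2
Repeat: ΔT,i; free: X1,X2,X3
RREF:
  r0: [   1    0    0    0    2]
  r1: [   0    1    3   -2    1]
Fix exponent of X3 at 1, X1 at 0, X2 at 0; solve each RREF row for its pivot's exponent:
  r0: exp(ΔT) + (2)·1 = 0 ⇒ exp(ΔT) = -2
  r1: exp(i) + (1)·1 = 0 ⇒ exp(i) = -1
Π_3 = ΔT^-2 · i^-1 · X3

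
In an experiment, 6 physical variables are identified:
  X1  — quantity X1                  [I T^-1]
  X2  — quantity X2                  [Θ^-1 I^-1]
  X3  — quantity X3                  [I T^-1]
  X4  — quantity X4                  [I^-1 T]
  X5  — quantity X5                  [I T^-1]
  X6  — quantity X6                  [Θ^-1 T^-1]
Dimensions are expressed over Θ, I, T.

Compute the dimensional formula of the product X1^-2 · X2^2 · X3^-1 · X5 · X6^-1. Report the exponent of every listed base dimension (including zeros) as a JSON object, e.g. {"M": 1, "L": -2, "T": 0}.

{"Θ": -1, "I": -4, "T": 3}

Exponent matrix [Θ,I,T] × [X1,X2,X3,X4,X5,X6]:
  Θ: [ 0 -1  0  0  0 -1]
  I: [ 1 -1  1 -1  1  0]
  T: [-1  0 -1  1 -1 -1]
  [Θ]: (-2)·0+(2)·-1+(-1)·0+(1)·0+(-1)·-1 = -1
  [I]: (-2)·1+(2)·-1+(-1)·1+(1)·1+(-1)·0 = -4
  [T]: (-2)·-1+(2)·0+(-1)·-1+(1)·-1+(-1)·-1 = 3
⇒ Θ^-1 I^-4 T^3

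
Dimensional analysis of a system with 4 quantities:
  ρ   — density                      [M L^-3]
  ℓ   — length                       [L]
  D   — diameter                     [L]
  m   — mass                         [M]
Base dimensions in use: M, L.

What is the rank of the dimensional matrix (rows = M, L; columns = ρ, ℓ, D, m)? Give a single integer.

2

Dimensional matrix (M×L by ρ×ℓ×D×m):
  M: [ 1  0  0  1]
  L: [-3  1  1  0]
Row reduction gives pivot columns ρ,ℓ; rank = 2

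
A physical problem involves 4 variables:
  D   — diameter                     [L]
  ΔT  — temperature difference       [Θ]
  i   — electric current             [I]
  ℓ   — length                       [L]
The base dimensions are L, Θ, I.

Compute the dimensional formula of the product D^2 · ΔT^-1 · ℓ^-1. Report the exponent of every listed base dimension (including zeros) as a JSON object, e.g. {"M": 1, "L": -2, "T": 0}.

Write exponents as rows L,Θ,I / cols D,ΔT,i,ℓ:
  L: [ 1  0  0  1]
  Θ: [ 0  1  0  0]
  I: [ 0  0  1  0]
  [L]: (2)·1+(-1)·0+(-1)·1 = 1
  [Θ]: (2)·0+(-1)·1+(-1)·0 = -1
  [I]: (2)·0+(-1)·0+(-1)·0 = 0
⇒ L Θ^-1

{"L": 1, "Θ": -1, "I": 0}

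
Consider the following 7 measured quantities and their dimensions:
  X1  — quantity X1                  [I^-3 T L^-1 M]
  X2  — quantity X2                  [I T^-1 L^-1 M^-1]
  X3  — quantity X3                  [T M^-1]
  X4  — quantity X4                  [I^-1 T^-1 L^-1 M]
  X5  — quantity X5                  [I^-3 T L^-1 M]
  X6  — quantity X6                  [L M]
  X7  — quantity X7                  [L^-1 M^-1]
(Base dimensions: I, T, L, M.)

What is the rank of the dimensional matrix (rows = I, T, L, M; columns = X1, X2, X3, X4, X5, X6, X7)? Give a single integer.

3

Exponent matrix [I,T,L,M] × [X1,X2,X3,X4,X5,X6,X7]:
  I: [-3  1  0 -1 -3  0  0]
  T: [ 1 -1  1 -1  1  0  0]
  L: [-1 -1  0 -1 -1  1 -1]
  M: [ 1 -1 -1  1  1  1 -1]
Echelon form has 3 nonzero rows (pivots: X1,X2,X3)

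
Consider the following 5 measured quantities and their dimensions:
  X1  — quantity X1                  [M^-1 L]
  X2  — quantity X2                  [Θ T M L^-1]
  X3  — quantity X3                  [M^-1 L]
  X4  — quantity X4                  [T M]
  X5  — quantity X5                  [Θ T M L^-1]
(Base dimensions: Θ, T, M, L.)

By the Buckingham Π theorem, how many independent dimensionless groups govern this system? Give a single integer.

Dimensional matrix (Θ×T×M×L by X1×X2×X3×X4×X5):
  Θ: [ 0  1  0  0  1]
  T: [ 0  1  0  1  1]
  M: [-1  1 -1  1  1]
  L: [ 1 -1  1  0 -1]
Row reduction gives pivot columns X1,X2,X4; rank = 3
n=5, r=3 ⇒ 2 dimensionless groups

2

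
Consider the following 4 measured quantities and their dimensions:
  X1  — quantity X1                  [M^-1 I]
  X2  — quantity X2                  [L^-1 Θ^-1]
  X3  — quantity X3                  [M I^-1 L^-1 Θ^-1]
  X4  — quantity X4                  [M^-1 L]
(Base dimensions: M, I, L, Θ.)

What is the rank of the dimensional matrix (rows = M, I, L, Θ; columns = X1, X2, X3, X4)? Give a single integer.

Write exponents as rows M,I,L,Θ / cols X1,X2,X3,X4:
  M: [-1  0  1 -1]
  I: [ 1  0 -1  0]
  L: [ 0 -1 -1  1]
  Θ: [ 0 -1 -1  0]
Row reduction gives pivot columns X1,X2,X4; rank = 3

3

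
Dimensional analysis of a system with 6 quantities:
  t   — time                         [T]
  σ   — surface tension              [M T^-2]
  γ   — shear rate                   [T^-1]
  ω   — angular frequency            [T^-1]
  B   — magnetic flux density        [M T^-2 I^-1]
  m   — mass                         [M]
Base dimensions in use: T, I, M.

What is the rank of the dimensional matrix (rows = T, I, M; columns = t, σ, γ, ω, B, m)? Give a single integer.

Write exponents as rows T,I,M / cols t,σ,γ,ω,B,m:
  T: [ 1 -2 -1 -1 -2  0]
  I: [ 0  0  0  0 -1  0]
  M: [ 0  1  0  0  1  1]
Echelon form has 3 nonzero rows (pivots: t,σ,B)

3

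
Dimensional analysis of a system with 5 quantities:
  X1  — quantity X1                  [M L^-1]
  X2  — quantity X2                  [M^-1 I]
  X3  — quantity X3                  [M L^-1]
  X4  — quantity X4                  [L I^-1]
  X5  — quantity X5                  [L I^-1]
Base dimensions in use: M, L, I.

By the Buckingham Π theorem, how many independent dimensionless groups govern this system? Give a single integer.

Write exponents as rows M,L,I / cols X1,X2,X3,X4,X5:
  M: [ 1 -1  1  0  0]
  L: [-1  0 -1  1  1]
  I: [ 0  1  0 -1 -1]
RREF → pivots at {X1,X2} ⇒ r = 2
n=5, r=2 ⇒ 3 dimensionless groups

3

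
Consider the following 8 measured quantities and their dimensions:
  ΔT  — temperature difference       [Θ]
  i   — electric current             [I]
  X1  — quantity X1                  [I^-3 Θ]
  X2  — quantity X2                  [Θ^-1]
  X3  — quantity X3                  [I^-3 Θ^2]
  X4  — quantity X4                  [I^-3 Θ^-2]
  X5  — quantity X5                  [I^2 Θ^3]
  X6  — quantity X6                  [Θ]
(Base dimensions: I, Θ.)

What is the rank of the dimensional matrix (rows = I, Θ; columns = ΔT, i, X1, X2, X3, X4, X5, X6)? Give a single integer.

Write exponents as rows I,Θ / cols ΔT,i,X1,X2,X3,X4,X5,X6:
  I: [ 0  1 -3  0 -3 -3  2  0]
  Θ: [ 1  0  1 -1  2 -2  3  1]
Echelon form has 2 nonzero rows (pivots: ΔT,i)

2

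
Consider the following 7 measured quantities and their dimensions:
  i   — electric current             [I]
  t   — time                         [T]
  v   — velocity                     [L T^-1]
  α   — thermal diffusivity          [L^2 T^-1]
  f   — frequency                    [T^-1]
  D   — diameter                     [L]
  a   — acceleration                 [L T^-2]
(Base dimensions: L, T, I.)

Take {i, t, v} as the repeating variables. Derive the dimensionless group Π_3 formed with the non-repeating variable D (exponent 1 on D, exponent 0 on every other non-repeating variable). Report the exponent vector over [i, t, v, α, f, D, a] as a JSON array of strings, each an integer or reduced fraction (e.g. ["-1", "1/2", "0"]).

["0", "-1", "-1", "0", "0", "1", "0"]

Exponent matrix [L,T,I] × [i,t,v,α,f,D,a]:
  L: [ 0  0  1  2  0  1  1]
  T: [ 0  1 -1 -1 -1  0 -2]
  I: [ 1  0  0  0  0  0  0]
Row reduction gives pivot columns i,t,v; rank = 3
Repeat: i,t,v; free: α,f,D,a
RREF:
  r0: [   1    0    0    0    0    0    0]
  r1: [   0    1    0    1   -1    1   -1]
  r2: [   0    0    1    2    0    1    1]
Fix exponent of D at 1, α at 0, f at 0, a at 0; solve each RREF row for its pivot's exponent:
  r0: exp(i) + (0)·1 = 0 ⇒ exp(i) = 0
  r1: exp(t) + (1)·1 = 0 ⇒ exp(t) = -1
  r2: exp(v) + (1)·1 = 0 ⇒ exp(v) = -1
Π_3 = t^-1 · v^-1 · D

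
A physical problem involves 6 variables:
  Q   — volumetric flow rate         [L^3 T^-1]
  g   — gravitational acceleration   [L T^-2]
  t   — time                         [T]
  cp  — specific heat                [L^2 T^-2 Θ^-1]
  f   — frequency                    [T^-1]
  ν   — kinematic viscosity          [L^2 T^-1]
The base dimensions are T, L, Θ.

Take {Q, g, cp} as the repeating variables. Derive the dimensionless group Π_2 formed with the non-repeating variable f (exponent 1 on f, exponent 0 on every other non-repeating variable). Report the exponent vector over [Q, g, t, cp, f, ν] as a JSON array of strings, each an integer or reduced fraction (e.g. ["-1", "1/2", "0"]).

["1/5", "-3/5", "0", "0", "1", "0"]

Write exponents as rows T,L,Θ / cols Q,g,t,cp,f,ν:
  T: [-1 -2  1 -2 -1 -1]
  L: [ 3  1  0  2  0  2]
  Θ: [ 0  0  0 -1  0  0]
Row reduction gives pivot columns Q,g,cp; rank = 3
Repeat: Q,g,cp; free: t,f,ν
RREF:
  r0: [   1    0  1/5    0 -1/5  3/5]
  r1: [   0    1 -3/5    0  3/5  1/5]
  r2: [   0    0    0    1    0    0]
Fix exponent of f at 1, t at 0, ν at 0; solve each RREF row for its pivot's exponent:
  r0: exp(Q) + (-1/5)·1 = 0 ⇒ exp(Q) = 1/5
  r1: exp(g) + (3/5)·1 = 0 ⇒ exp(g) = -3/5
  r2: exp(cp) + (0)·1 = 0 ⇒ exp(cp) = 0
Π_2 = Q^(1/5) · g^(-3/5) · f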